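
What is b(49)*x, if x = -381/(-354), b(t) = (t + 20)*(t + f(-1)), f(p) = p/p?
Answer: 219075/59 ≈ 3713.1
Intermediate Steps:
f(p) = 1
b(t) = (1 + t)*(20 + t) (b(t) = (t + 20)*(t + 1) = (20 + t)*(1 + t) = (1 + t)*(20 + t))
x = 127/118 (x = -381*(-1/354) = 127/118 ≈ 1.0763)
b(49)*x = (20 + 49² + 21*49)*(127/118) = (20 + 2401 + 1029)*(127/118) = 3450*(127/118) = 219075/59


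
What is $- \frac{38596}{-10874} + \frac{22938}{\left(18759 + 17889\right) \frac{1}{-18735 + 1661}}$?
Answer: $- \frac{177388166495}{16604598} \approx -10683.0$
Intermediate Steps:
$- \frac{38596}{-10874} + \frac{22938}{\left(18759 + 17889\right) \frac{1}{-18735 + 1661}} = \left(-38596\right) \left(- \frac{1}{10874}\right) + \frac{22938}{36648 \frac{1}{-17074}} = \frac{19298}{5437} + \frac{22938}{36648 \left(- \frac{1}{17074}\right)} = \frac{19298}{5437} + \frac{22938}{- \frac{18324}{8537}} = \frac{19298}{5437} + 22938 \left(- \frac{8537}{18324}\right) = \frac{19298}{5437} - \frac{32636951}{3054} = - \frac{177388166495}{16604598}$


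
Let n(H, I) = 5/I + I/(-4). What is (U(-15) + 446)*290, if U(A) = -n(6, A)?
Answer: 770095/6 ≈ 1.2835e+5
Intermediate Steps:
n(H, I) = 5/I - I/4 (n(H, I) = 5/I + I*(-¼) = 5/I - I/4)
U(A) = -5/A + A/4 (U(A) = -(5/A - A/4) = -5/A + A/4)
(U(-15) + 446)*290 = ((-5/(-15) + (¼)*(-15)) + 446)*290 = ((-5*(-1/15) - 15/4) + 446)*290 = ((⅓ - 15/4) + 446)*290 = (-41/12 + 446)*290 = (5311/12)*290 = 770095/6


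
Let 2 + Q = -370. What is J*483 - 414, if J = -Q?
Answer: 179262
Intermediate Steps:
Q = -372 (Q = -2 - 370 = -372)
J = 372 (J = -1*(-372) = 372)
J*483 - 414 = 372*483 - 414 = 179676 - 414 = 179262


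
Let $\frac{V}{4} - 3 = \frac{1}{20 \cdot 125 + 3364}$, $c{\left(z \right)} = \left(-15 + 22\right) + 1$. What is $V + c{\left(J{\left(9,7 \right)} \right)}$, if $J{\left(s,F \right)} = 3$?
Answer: $\frac{29321}{1466} \approx 20.001$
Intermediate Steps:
$c{\left(z \right)} = 8$ ($c{\left(z \right)} = 7 + 1 = 8$)
$V = \frac{17593}{1466}$ ($V = 12 + \frac{4}{20 \cdot 125 + 3364} = 12 + \frac{4}{2500 + 3364} = 12 + \frac{4}{5864} = 12 + 4 \cdot \frac{1}{5864} = 12 + \frac{1}{1466} = \frac{17593}{1466} \approx 12.001$)
$V + c{\left(J{\left(9,7 \right)} \right)} = \frac{17593}{1466} + 8 = \frac{29321}{1466}$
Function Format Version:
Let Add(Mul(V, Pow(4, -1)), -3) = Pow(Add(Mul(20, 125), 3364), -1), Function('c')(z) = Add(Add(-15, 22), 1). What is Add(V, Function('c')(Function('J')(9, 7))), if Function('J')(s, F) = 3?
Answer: Rational(29321, 1466) ≈ 20.001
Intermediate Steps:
Function('c')(z) = 8 (Function('c')(z) = Add(7, 1) = 8)
V = Rational(17593, 1466) (V = Add(12, Mul(4, Pow(Add(Mul(20, 125), 3364), -1))) = Add(12, Mul(4, Pow(Add(2500, 3364), -1))) = Add(12, Mul(4, Pow(5864, -1))) = Add(12, Mul(4, Rational(1, 5864))) = Add(12, Rational(1, 1466)) = Rational(17593, 1466) ≈ 12.001)
Add(V, Function('c')(Function('J')(9, 7))) = Add(Rational(17593, 1466), 8) = Rational(29321, 1466)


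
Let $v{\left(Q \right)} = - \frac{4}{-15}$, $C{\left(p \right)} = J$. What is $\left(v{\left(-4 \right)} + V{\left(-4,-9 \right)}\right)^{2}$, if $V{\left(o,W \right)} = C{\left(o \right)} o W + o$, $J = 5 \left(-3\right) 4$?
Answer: $\frac{1053391936}{225} \approx 4.6817 \cdot 10^{6}$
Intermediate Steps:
$J = -60$ ($J = \left(-15\right) 4 = -60$)
$C{\left(p \right)} = -60$
$V{\left(o,W \right)} = o - 60 W o$ ($V{\left(o,W \right)} = - 60 o W + o = - 60 W o + o = o - 60 W o$)
$v{\left(Q \right)} = \frac{4}{15}$ ($v{\left(Q \right)} = \left(-4\right) \left(- \frac{1}{15}\right) = \frac{4}{15}$)
$\left(v{\left(-4 \right)} + V{\left(-4,-9 \right)}\right)^{2} = \left(\frac{4}{15} - 4 \left(1 - -540\right)\right)^{2} = \left(\frac{4}{15} - 4 \left(1 + 540\right)\right)^{2} = \left(\frac{4}{15} - 2164\right)^{2} = \left(- \frac{32456}{15}\right)^{2} = \frac{1053391936}{225}$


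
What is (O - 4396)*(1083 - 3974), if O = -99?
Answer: 12995045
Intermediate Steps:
(O - 4396)*(1083 - 3974) = (-99 - 4396)*(1083 - 3974) = -4495*(-2891) = 12995045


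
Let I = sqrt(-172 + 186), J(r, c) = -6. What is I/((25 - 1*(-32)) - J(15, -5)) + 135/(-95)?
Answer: -27/19 + sqrt(14)/63 ≈ -1.3617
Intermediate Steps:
I = sqrt(14) ≈ 3.7417
I/((25 - 1*(-32)) - J(15, -5)) + 135/(-95) = sqrt(14)/((25 - 1*(-32)) - 1*(-6)) + 135/(-95) = sqrt(14)/((25 + 32) + 6) + 135*(-1/95) = sqrt(14)/(57 + 6) - 27/19 = sqrt(14)/63 - 27/19 = -27/19 + sqrt(14)/63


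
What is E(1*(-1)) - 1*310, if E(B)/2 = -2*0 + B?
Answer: -312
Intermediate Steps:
E(B) = 2*B (E(B) = 2*(-2*0 + B) = 2*(0 + B) = 2*B)
E(1*(-1)) - 1*310 = 2*(1*(-1)) - 1*310 = 2*(-1) - 310 = -2 - 310 = -312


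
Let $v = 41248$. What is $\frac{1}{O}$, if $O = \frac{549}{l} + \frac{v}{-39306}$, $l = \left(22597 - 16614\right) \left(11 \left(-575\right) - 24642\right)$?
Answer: $- \frac{3641220600333}{3821133959561} \approx -0.95292$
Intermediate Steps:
$l = -185275561$ ($l = 5983 \left(-6325 - 24642\right) = 5983 \left(-30967\right) = -185275561$)
$O = - \frac{3821133959561}{3641220600333}$ ($O = \frac{549}{-185275561} + \frac{41248}{-39306} = 549 \left(- \frac{1}{185275561}\right) + 41248 \left(- \frac{1}{39306}\right) = - \frac{549}{185275561} - \frac{20624}{19653} = - \frac{3821133959561}{3641220600333} \approx -1.0494$)
$\frac{1}{O} = \frac{1}{- \frac{3821133959561}{3641220600333}} = - \frac{3641220600333}{3821133959561}$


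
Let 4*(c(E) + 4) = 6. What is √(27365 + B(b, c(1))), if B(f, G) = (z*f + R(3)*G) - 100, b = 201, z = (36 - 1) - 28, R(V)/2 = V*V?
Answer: √28627 ≈ 169.20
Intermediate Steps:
R(V) = 2*V² (R(V) = 2*(V*V) = 2*V²)
z = 7 (z = 35 - 28 = 7)
c(E) = -5/2 (c(E) = -4 + (¼)*6 = -4 + 3/2 = -5/2)
B(f, G) = -100 + 7*f + 18*G (B(f, G) = (7*f + (2*3²)*G) - 100 = (7*f + (2*9)*G) - 100 = (7*f + 18*G) - 100 = -100 + 7*f + 18*G)
√(27365 + B(b, c(1))) = √(27365 + (-100 + 7*201 + 18*(-5/2))) = √(27365 + (-100 + 1407 - 45)) = √(27365 + 1262) = √28627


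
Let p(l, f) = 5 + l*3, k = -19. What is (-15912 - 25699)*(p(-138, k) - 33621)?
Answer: 1416022330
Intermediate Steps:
p(l, f) = 5 + 3*l
(-15912 - 25699)*(p(-138, k) - 33621) = (-15912 - 25699)*((5 + 3*(-138)) - 33621) = -41611*((5 - 414) - 33621) = -41611*(-409 - 33621) = -41611*(-34030) = 1416022330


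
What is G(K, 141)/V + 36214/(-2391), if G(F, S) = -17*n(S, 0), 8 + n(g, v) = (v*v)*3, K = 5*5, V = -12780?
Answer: -38595008/2546415 ≈ -15.157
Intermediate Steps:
K = 25
n(g, v) = -8 + 3*v² (n(g, v) = -8 + (v*v)*3 = -8 + v²*3 = -8 + 3*v²)
G(F, S) = 136 (G(F, S) = -17*(-8 + 3*0²) = -17*(-8 + 3*0) = -17*(-8 + 0) = -17*(-8) = 136)
G(K, 141)/V + 36214/(-2391) = 136/(-12780) + 36214/(-2391) = 136*(-1/12780) + 36214*(-1/2391) = -34/3195 - 36214/2391 = -38595008/2546415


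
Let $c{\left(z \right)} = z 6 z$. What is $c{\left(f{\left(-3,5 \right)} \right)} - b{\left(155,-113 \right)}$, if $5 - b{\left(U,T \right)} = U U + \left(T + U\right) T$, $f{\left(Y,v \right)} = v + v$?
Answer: $19874$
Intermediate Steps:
$f{\left(Y,v \right)} = 2 v$
$b{\left(U,T \right)} = 5 - U^{2} - T \left(T + U\right)$ ($b{\left(U,T \right)} = 5 - \left(U U + \left(T + U\right) T\right) = 5 - \left(U^{2} + T \left(T + U\right)\right) = 5 - U^{2} - T \left(T + U\right)$)
$c{\left(z \right)} = 6 z^{2}$ ($c{\left(z \right)} = 6 z z = 6 z^{2}$)
$c{\left(f{\left(-3,5 \right)} \right)} - b{\left(155,-113 \right)} = 6 \left(2 \cdot 5\right)^{2} - \left(5 - \left(-113\right)^{2} - 155^{2} - \left(-113\right) 155\right) = 6 \cdot 10^{2} - \left(5 - 12769 - 24025 + 17515\right) = 6 \cdot 100 - \left(5 - 12769 - 24025 + 17515\right) = 600 - -19274 = 600 + 19274 = 19874$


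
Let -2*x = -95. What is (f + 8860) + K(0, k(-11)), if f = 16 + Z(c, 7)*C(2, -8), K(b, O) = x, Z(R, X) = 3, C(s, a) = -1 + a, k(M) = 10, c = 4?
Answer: 17793/2 ≈ 8896.5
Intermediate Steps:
x = 95/2 (x = -½*(-95) = 95/2 ≈ 47.500)
K(b, O) = 95/2
f = -11 (f = 16 + 3*(-1 - 8) = 16 + 3*(-9) = 16 - 27 = -11)
(f + 8860) + K(0, k(-11)) = (-11 + 8860) + 95/2 = 8849 + 95/2 = 17793/2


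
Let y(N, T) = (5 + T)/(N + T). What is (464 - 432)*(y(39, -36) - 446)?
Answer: -43808/3 ≈ -14603.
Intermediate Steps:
y(N, T) = (5 + T)/(N + T)
(464 - 432)*(y(39, -36) - 446) = (464 - 432)*((5 - 36)/(39 - 36) - 446) = 32*(-31/3 - 446) = 32*(-1369/3) = -43808/3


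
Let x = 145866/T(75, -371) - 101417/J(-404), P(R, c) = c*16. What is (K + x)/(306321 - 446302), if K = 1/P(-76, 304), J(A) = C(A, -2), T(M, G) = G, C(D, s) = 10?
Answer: 13579025527/180429909760 ≈ 0.075259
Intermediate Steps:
P(R, c) = 16*c
J(A) = 10
K = 1/4864 (K = 1/(16*304) = 1/4864 ≈ 0.00020559)
x = -5583481/530 (x = 145866/(-371) - 101417/10 = 145866*(-1/371) - 101417*⅒ = -20838/53 - 101417/10 = -5583481/530 ≈ -10535.)
(K + x)/(306321 - 446302) = (1/4864 - 5583481/530)/(306321 - 446302) = -13579025527/1288960/(-139981) = -13579025527/1288960*(-1/139981) = 13579025527/180429909760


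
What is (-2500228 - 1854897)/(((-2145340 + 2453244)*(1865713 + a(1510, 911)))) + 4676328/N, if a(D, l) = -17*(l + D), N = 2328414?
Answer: 437849206286254487/218012542540365056 ≈ 2.0084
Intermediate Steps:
a(D, l) = -17*D - 17*l (a(D, l) = -17*(D + l) = -17*D - 17*l)
(-2500228 - 1854897)/(((-2145340 + 2453244)*(1865713 + a(1510, 911)))) + 4676328/N = (-2500228 - 1854897)/(((-2145340 + 2453244)*(1865713 + (-17*1510 - 17*911)))) + 4676328/2328414 = -4355125*1/(307904*(1865713 + (-25670 - 15487))) + 4676328*(1/2328414) = -4355125*1/(307904*(1865713 - 41157)) + 779388/388069 = -4355125/(307904*1824556) + 779388/388069 = -4355125/561788090624 + 779388/388069 = 437849206286254487/218012542540365056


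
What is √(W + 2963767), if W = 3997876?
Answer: √6961643 ≈ 2638.5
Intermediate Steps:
√(W + 2963767) = √(3997876 + 2963767) = √6961643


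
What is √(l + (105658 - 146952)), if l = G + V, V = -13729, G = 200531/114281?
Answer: 2*I*√179646387337973/114281 ≈ 234.57*I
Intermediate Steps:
G = 200531/114281 (G = 200531*(1/114281) = 200531/114281 ≈ 1.7547)
l = -1568763318/114281 (l = 200531/114281 - 13729 = -1568763318/114281 ≈ -13727.)
√(l + (105658 - 146952)) = √(-1568763318/114281 + (105658 - 146952)) = √(-1568763318/114281 - 41294) = √(-6287882932/114281) = 2*I*√179646387337973/114281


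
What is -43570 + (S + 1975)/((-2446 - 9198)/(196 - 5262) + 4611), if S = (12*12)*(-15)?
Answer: -101827410011/2337097 ≈ -43570.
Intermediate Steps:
S = -2160 (S = 144*(-15) = -2160)
-43570 + (S + 1975)/((-2446 - 9198)/(196 - 5262) + 4611) = -43570 + (-2160 + 1975)/((-2446 - 9198)/(196 - 5262) + 4611) = -43570 - 185/(-11644/(-5066) + 4611) = -43570 - 185/(-11644*(-1/5066) + 4611) = -43570 - 185/(5822/2533 + 4611) = -43570 - 185/11685485/2533 = -43570 - 185*2533/11685485 = -43570 - 93721/2337097 = -101827410011/2337097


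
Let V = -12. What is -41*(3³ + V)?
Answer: -615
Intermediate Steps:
-41*(3³ + V) = -41*(3³ - 12) = -41*(27 - 12) = -41*15 = -615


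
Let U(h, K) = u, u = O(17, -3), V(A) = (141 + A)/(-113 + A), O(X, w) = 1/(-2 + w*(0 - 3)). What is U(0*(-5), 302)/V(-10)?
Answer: -123/917 ≈ -0.13413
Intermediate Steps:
O(X, w) = 1/(-2 - 3*w) (O(X, w) = 1/(-2 + w*(-3)) = 1/(-2 - 3*w))
V(A) = (141 + A)/(-113 + A)
u = 1/7 (u = -1/(2 + 3*(-3)) = -1/(2 - 9) = -1/(-7) = -1*(-1/7) = 1/7 ≈ 0.14286)
U(h, K) = 1/7
U(0*(-5), 302)/V(-10) = 1/(7*(((141 - 10)/(-113 - 10)))) = 1/(7*((131/(-123)))) = 1/(7*((-1/123*131))) = 1/(7*(-131/123)) = (1/7)*(-123/131) = -123/917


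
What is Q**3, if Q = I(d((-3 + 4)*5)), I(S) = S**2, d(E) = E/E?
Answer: 1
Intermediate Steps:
d(E) = 1
Q = 1 (Q = 1**2 = 1)
Q**3 = 1**3 = 1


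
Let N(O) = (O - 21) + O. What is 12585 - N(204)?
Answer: 12198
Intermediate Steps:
N(O) = -21 + 2*O (N(O) = (-21 + O) + O = -21 + 2*O)
12585 - N(204) = 12585 - (-21 + 2*204) = 12585 - (-21 + 408) = 12585 - 1*387 = 12585 - 387 = 12198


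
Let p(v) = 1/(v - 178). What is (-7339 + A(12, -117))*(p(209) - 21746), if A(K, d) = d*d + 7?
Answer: -4285412625/31 ≈ -1.3824e+8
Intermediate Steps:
p(v) = 1/(-178 + v)
A(K, d) = 7 + d² (A(K, d) = d² + 7 = 7 + d²)
(-7339 + A(12, -117))*(p(209) - 21746) = (-7339 + (7 + (-117)²))*(1/(-178 + 209) - 21746) = (-7339 + (7 + 13689))*(1/31 - 21746) = (-7339 + 13696)*(1/31 - 21746) = 6357*(-674125/31) = -4285412625/31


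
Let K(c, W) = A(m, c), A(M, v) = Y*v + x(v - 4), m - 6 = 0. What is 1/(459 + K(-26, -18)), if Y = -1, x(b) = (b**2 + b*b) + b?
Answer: 1/2255 ≈ 0.00044346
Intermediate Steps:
x(b) = b + 2*b**2 (x(b) = (b**2 + b**2) + b = 2*b**2 + b = b + 2*b**2)
m = 6 (m = 6 + 0 = 6)
A(M, v) = -v + (-7 + 2*v)*(-4 + v) (A(M, v) = -v + (v - 4)*(1 + 2*(v - 4)) = -v + (-4 + v)*(1 + 2*(-4 + v)) = -v + (-4 + v)*(1 + (-8 + 2*v)) = -v + (-4 + v)*(-7 + 2*v) = -v + (-7 + 2*v)*(-4 + v))
K(c, W) = -c + (-7 + 2*c)*(-4 + c)
1/(459 + K(-26, -18)) = 1/(459 + (-1*(-26) + (-7 + 2*(-26))*(-4 - 26))) = 1/(459 + (26 + (-7 - 52)*(-30))) = 1/(459 + (26 - 59*(-30))) = 1/(459 + (26 + 1770)) = 1/(459 + 1796) = 1/2255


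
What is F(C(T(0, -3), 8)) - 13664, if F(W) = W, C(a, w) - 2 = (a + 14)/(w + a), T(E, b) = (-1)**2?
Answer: -40981/3 ≈ -13660.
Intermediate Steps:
T(E, b) = 1
C(a, w) = 2 + (14 + a)/(a + w) (C(a, w) = 2 + (a + 14)/(w + a) = 2 + (14 + a)/(a + w))
F(C(T(0, -3), 8)) - 13664 = (14 + 2*8 + 3*1)/(1 + 8) - 13664 = (14 + 16 + 3)/9 - 13664 = (1/9)*33 - 13664 = 11/3 - 13664 = -40981/3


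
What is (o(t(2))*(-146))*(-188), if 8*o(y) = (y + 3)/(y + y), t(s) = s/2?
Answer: 6862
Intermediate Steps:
t(s) = s/2 (t(s) = s*(½) = s/2)
o(y) = (3 + y)/(16*y) (o(y) = ((y + 3)/(y + y))/8 = ((3 + y)/((2*y)))/8 = ((3 + y)*(1/(2*y)))/8 = ((3 + y)/(2*y))/8 = (3 + y)/(16*y))
(o(t(2))*(-146))*(-188) = (((3 + (½)*2)/(16*(((½)*2))))*(-146))*(-188) = (((1/16)*(3 + 1)/1)*(-146))*(-188) = (((1/16)*1*4)*(-146))*(-188) = ((¼)*(-146))*(-188) = -73/2*(-188) = 6862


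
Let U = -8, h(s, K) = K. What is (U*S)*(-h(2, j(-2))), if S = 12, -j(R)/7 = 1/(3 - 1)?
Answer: -336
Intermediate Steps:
j(R) = -7/2 (j(R) = -7/(3 - 1) = -7/2)
(U*S)*(-h(2, j(-2))) = (-8*12)*(-1*(-7/2)) = -96*7/2 = -336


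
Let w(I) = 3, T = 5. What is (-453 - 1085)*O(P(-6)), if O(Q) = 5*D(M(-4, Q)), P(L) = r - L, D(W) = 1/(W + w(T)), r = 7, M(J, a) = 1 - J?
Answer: -3845/4 ≈ -961.25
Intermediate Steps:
D(W) = 1/(3 + W) (D(W) = 1/(W + 3) = 1/(3 + W))
P(L) = 7 - L
O(Q) = 5/8 (O(Q) = 5/(3 + (1 - 1*(-4))) = 5/(3 + (1 + 4)) = 5/(3 + 5) = 5/8)
(-453 - 1085)*O(P(-6)) = (-453 - 1085)*(5/8) = -1538*5/8 = -3845/4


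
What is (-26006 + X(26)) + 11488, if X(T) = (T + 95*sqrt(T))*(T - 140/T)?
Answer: -13982 + 25460*sqrt(26)/13 ≈ -3995.8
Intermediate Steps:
X(T) = (T - 140/T)*(T + 95*sqrt(T))
(-26006 + X(26)) + 11488 = (-26006 + (-140 + 26**2 - 6650*sqrt(26)/13 + 95*26**(3/2))) + 11488 = (-26006 + (-140 + 676 - 6650*sqrt(26)/13 + 95*(26*sqrt(26)))) + 11488 = (-26006 + (-140 + 676 - 6650*sqrt(26)/13 + 2470*sqrt(26))) + 11488 = (-26006 + (536 + 25460*sqrt(26)/13)) + 11488 = (-25470 + 25460*sqrt(26)/13) + 11488 = -13982 + 25460*sqrt(26)/13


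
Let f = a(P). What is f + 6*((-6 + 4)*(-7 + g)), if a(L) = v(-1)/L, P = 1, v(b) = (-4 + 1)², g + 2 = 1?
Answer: 105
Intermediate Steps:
g = -1 (g = -2 + 1 = -1)
v(b) = 9 (v(b) = (-3)² = 9)
a(L) = 9/L
f = 9 (f = 9/1 = 9*1 = 9)
f + 6*((-6 + 4)*(-7 + g)) = 9 + 6*((-6 + 4)*(-7 - 1)) = 9 + 6*(-2*(-8)) = 9 + 6*16 = 9 + 96 = 105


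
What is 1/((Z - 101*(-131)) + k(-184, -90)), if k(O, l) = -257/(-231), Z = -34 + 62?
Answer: 231/3063086 ≈ 7.5414e-5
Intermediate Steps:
Z = 28
k(O, l) = 257/231 (k(O, l) = -257*(-1/231) = 257/231)
1/((Z - 101*(-131)) + k(-184, -90)) = 1/((28 - 101*(-131)) + 257/231) = 1/((28 + 13231) + 257/231) = 1/(13259 + 257/231) = 1/(3063086/231) = 231/3063086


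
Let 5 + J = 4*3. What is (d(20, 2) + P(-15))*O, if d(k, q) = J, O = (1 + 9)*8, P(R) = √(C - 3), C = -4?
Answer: 560 + 80*I*√7 ≈ 560.0 + 211.66*I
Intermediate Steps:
P(R) = I*√7 (P(R) = √(-4 - 3) = √(-7) = I*√7)
O = 80 (O = 10*8 = 80)
J = 7 (J = -5 + 4*3 = -5 + 12 = 7)
d(k, q) = 7
(d(20, 2) + P(-15))*O = (7 + I*√7)*80 = 560 + 80*I*√7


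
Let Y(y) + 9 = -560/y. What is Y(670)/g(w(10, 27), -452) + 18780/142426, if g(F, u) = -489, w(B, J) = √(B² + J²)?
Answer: 354573937/2333151519 ≈ 0.15197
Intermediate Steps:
Y(y) = -9 - 560/y
Y(670)/g(w(10, 27), -452) + 18780/142426 = (-9 - 560/670)/(-489) + 18780/142426 = (-9 - 560*1/670)*(-1/489) + 18780*(1/142426) = (-9 - 56/67)*(-1/489) + 9390/71213 = -659/67*(-1/489) + 9390/71213 = 659/32763 + 9390/71213 = 354573937/2333151519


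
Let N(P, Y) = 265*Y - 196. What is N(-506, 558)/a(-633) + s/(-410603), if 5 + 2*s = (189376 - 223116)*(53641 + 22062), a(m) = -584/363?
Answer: -10632406810243/119896076 ≈ -88680.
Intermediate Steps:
N(P, Y) = -196 + 265*Y
a(m) = -584/363 (a(m) = -584*1/363 = -584/363)
s = -2554219225/2 (s = -5/2 + ((189376 - 223116)*(53641 + 22062))/2 = -5/2 + (-33740*75703)/2 = -5/2 + (½)*(-2554219220) = -5/2 - 1277109610 = -2554219225/2 ≈ -1.2771e+9)
N(-506, 558)/a(-633) + s/(-410603) = (-196 + 265*558)/(-584/363) - 2554219225/2/(-410603) = (-196 + 147870)*(-363/584) - 2554219225/2*(-1/410603) = 147674*(-363/584) + 2554219225/821206 = -26802831/292 + 2554219225/821206 = -10632406810243/119896076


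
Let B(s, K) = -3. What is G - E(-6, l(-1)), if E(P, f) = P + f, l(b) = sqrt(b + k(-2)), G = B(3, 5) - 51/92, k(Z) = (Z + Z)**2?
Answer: 225/92 - sqrt(15) ≈ -1.4273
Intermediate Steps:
k(Z) = 4*Z**2 (k(Z) = (2*Z)**2 = 4*Z**2)
G = -327/92 (G = -3 - 51/92 = -327/92 ≈ -3.5543)
l(b) = sqrt(16 + b) (l(b) = sqrt(b + 4*(-2)**2) = sqrt(b + 4*4) = sqrt(b + 16) = sqrt(16 + b))
G - E(-6, l(-1)) = -327/92 - (-6 + sqrt(16 - 1)) = -327/92 - (-6 + sqrt(15)) = -327/92 + (6 - sqrt(15)) = 225/92 - sqrt(15)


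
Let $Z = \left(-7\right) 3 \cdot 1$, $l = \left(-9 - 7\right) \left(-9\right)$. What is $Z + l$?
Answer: $123$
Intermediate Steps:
$l = 144$ ($l = \left(-16\right) \left(-9\right) = 144$)
$Z = -21$ ($Z = \left(-21\right) 1 = -21$)
$Z + l = -21 + 144 = 123$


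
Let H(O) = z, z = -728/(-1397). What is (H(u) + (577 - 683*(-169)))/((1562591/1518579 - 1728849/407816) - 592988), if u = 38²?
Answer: -14337549561057995232/73290599238462135937 ≈ -0.19563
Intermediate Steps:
u = 1444
z = 728/1397 (z = -728*(-1/1397) = 728/1397 ≈ 0.52112)
H(O) = 728/1397
(H(u) + (577 - 683*(-169)))/((1562591/1518579 - 1728849/407816) - 592988) = (728/1397 + (577 - 683*(-169)))/((1562591/1518579 - 1728849/407816) - 592988) = (728/1397 + (577 + 115427))/((1562591*(1/1518579) - 1728849*1/407816) - 592988) = (728/1397 + 116004)/((1562591/1518579 - 1728849/407816) - 592988) = 162058316/(1397*(-1988144174315/619300813464 - 592988)) = 162058316/(1397*(-367239938918564747/619300813464)) = (162058316/1397)*(-619300813464/367239938918564747) = -14337549561057995232/73290599238462135937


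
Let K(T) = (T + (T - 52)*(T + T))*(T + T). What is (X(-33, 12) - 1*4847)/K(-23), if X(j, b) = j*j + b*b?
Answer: 1807/78821 ≈ 0.022925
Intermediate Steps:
X(j, b) = b**2 + j**2 (X(j, b) = j**2 + b**2 = b**2 + j**2)
K(T) = 2*T*(T + 2*T*(-52 + T)) (K(T) = (T + (-52 + T)*(2*T))*(2*T) = (T + 2*T*(-52 + T))*(2*T) = 2*T*(T + 2*T*(-52 + T)))
(X(-33, 12) - 1*4847)/K(-23) = ((12**2 + (-33)**2) - 1*4847)/(((-23)**2*(-206 + 4*(-23)))) = ((144 + 1089) - 4847)/((529*(-206 - 92))) = (1233 - 4847)/((529*(-298))) = -3614/(-157642) = -3614*(-1/157642) = 1807/78821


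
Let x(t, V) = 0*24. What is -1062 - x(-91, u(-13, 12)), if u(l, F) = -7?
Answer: -1062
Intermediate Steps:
x(t, V) = 0
-1062 - x(-91, u(-13, 12)) = -1062 - 1*0 = -1062 + 0 = -1062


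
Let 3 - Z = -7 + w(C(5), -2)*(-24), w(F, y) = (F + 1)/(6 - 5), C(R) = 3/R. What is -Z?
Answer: -242/5 ≈ -48.400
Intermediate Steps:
w(F, y) = 1 + F (w(F, y) = (1 + F)/1 = (1 + F)*1 = 1 + F)
Z = 242/5 (Z = 3 - (-7 + (1 + 3/5)*(-24)) = 3 - (-7 + (1 + 3*(⅕))*(-24)) = 3 - (-7 + (1 + ⅗)*(-24)) = 3 - (-7 + (8/5)*(-24)) = 3 - (-7 - 192/5) = 3 - 1*(-227/5) = 3 + 227/5 = 242/5 ≈ 48.400)
-Z = -1*242/5 = -242/5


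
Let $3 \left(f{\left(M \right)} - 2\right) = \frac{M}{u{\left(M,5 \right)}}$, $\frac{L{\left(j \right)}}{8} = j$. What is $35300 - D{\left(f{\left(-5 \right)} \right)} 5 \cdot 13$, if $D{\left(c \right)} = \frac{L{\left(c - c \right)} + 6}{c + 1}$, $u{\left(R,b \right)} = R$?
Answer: $35183$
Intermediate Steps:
$L{\left(j \right)} = 8 j$
$f{\left(M \right)} = \frac{7}{3}$ ($f{\left(M \right)} = 2 + \frac{M \frac{1}{M}}{3} = 2 + \frac{1}{3} \cdot 1 = 2 + \frac{1}{3} = \frac{7}{3}$)
$D{\left(c \right)} = \frac{6}{1 + c}$ ($D{\left(c \right)} = \frac{8 \left(c - c\right) + 6}{c + 1} = \frac{8 \cdot 0 + 6}{1 + c} = \frac{0 + 6}{1 + c} = \frac{6}{1 + c}$)
$35300 - D{\left(f{\left(-5 \right)} \right)} 5 \cdot 13 = 35300 - \frac{6}{1 + \frac{7}{3}} \cdot 5 \cdot 13 = 35300 - \frac{6}{\frac{10}{3}} \cdot 5 \cdot 13 = 35300 - 6 \cdot \frac{3}{10} \cdot 5 \cdot 13 = 35300 - \frac{9}{5} \cdot 5 \cdot 13 = 35300 - 9 \cdot 13 = 35300 - 117 = 35183$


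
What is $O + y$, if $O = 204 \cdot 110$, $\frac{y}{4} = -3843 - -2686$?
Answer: $17812$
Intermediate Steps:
$y = -4628$ ($y = 4 \left(-3843 - -2686\right) = 4 \left(-3843 + 2686\right) = 4 \left(-1157\right) = -4628$)
$O = 22440$
$O + y = 22440 - 4628 = 17812$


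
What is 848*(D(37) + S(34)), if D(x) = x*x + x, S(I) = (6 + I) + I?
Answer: 1255040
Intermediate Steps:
S(I) = 6 + 2*I
D(x) = x + x**2 (D(x) = x**2 + x = x + x**2)
848*(D(37) + S(34)) = 848*(37*(1 + 37) + (6 + 2*34)) = 848*(37*38 + (6 + 68)) = 848*(1406 + 74) = 848*1480 = 1255040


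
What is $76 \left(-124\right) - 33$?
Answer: $-9457$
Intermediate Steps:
$76 \left(-124\right) - 33 = -9424 - 33 = -9457$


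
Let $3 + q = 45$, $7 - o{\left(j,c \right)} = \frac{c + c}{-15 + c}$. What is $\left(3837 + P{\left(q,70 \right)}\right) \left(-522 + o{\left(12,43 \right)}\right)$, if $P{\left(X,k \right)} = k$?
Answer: $- \frac{28337471}{14} \approx -2.0241 \cdot 10^{6}$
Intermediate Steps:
$o{\left(j,c \right)} = 7 - \frac{2 c}{-15 + c}$ ($o{\left(j,c \right)} = 7 - \frac{c + c}{-15 + c} = 7 - \frac{2 c}{-15 + c}$)
$q = 42$ ($q = -3 + 45 = 42$)
$\left(3837 + P{\left(q,70 \right)}\right) \left(-522 + o{\left(12,43 \right)}\right) = \left(3837 + 70\right) \left(-522 + \frac{5 \left(-21 + 43\right)}{-15 + 43}\right) = 3907 \left(-522 + 5 \cdot \frac{1}{28} \cdot 22\right) = 3907 \left(-522 + \frac{55}{14}\right) = 3907 \left(- \frac{7253}{14}\right) = - \frac{28337471}{14}$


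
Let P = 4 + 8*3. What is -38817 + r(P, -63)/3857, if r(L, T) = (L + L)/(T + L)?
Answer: -748585853/19285 ≈ -38817.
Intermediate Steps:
P = 28 (P = 4 + 24 = 28)
r(L, T) = 2*L/(L + T) (r(L, T) = (2*L)/(L + T) = 2*L/(L + T))
-38817 + r(P, -63)/3857 = -38817 + (2*28/(28 - 63))/3857 = -38817 + (2*28/(-35))*(1/3857) = -38817 + (2*28*(-1/35))*(1/3857) = -38817 - 8/5*1/3857 = -38817 - 8/19285 = -748585853/19285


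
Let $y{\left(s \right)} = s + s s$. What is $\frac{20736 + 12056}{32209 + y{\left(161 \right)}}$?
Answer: $\frac{32792}{58291} \approx 0.56256$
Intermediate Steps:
$y{\left(s \right)} = s + s^{2}$
$\frac{20736 + 12056}{32209 + y{\left(161 \right)}} = \frac{20736 + 12056}{32209 + 161 \left(1 + 161\right)} = \frac{32792}{32209 + 161 \cdot 162} = \frac{32792}{32209 + 26082} = \frac{32792}{58291}$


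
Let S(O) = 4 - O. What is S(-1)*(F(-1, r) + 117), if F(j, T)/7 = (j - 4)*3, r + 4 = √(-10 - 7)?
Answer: 60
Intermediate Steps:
r = -4 + I*√17 (r = -4 + √(-10 - 7) = -4 + √(-17) = -4 + I*√17 ≈ -4.0 + 4.1231*I)
F(j, T) = -84 + 21*j (F(j, T) = 7*((j - 4)*3) = 7*((-4 + j)*3) = 7*(-12 + 3*j) = -84 + 21*j)
S(-1)*(F(-1, r) + 117) = (4 - 1*(-1))*((-84 + 21*(-1)) + 117) = (4 + 1)*((-84 - 21) + 117) = 5*(-105 + 117) = 5*12 = 60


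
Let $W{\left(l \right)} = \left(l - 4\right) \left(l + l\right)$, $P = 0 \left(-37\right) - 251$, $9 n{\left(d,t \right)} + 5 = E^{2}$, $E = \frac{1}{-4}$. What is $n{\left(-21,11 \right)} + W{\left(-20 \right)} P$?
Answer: $- \frac{34698319}{144} \approx -2.4096 \cdot 10^{5}$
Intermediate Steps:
$E = - \frac{1}{4} \approx -0.25$
$n{\left(d,t \right)} = - \frac{79}{144}$ ($n{\left(d,t \right)} = - \frac{5}{9} + \frac{\left(- \frac{1}{4}\right)^{2}}{9} = - \frac{5}{9} + \frac{1}{9} \cdot \frac{1}{16} = - \frac{5}{9} + \frac{1}{144} = - \frac{79}{144}$)
$P = -251$ ($P = 0 - 251 = -251$)
$W{\left(l \right)} = 2 l \left(-4 + l\right)$ ($W{\left(l \right)} = \left(-4 + l\right) 2 l = 2 l \left(-4 + l\right)$)
$n{\left(-21,11 \right)} + W{\left(-20 \right)} P = - \frac{79}{144} + 2 \left(-20\right) \left(-4 - 20\right) \left(-251\right) = - \frac{79}{144} + 2 \left(-20\right) \left(-24\right) \left(-251\right) = - \frac{79}{144} + 960 \left(-251\right) = - \frac{79}{144} - 240960 = - \frac{34698319}{144}$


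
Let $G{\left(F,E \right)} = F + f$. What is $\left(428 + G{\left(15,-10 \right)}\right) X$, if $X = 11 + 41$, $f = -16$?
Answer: $22204$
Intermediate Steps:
$G{\left(F,E \right)} = -16 + F$ ($G{\left(F,E \right)} = F - 16 = -16 + F$)
$X = 52$
$\left(428 + G{\left(15,-10 \right)}\right) X = \left(428 + \left(-16 + 15\right)\right) 52 = \left(428 - 1\right) 52 = 427 \cdot 52 = 22204$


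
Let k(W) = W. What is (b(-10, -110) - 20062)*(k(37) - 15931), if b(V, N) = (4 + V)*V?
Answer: 317911788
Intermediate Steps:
b(V, N) = V*(4 + V)
(b(-10, -110) - 20062)*(k(37) - 15931) = (-10*(4 - 10) - 20062)*(37 - 15931) = (-10*(-6) - 20062)*(-15894) = (60 - 20062)*(-15894) = -20002*(-15894) = 317911788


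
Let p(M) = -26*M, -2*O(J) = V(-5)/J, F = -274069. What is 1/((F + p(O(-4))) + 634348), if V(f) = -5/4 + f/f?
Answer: 16/5764477 ≈ 2.7756e-6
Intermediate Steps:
V(f) = -¼ (V(f) = -5*¼ + 1 = -5/4 + 1 = -¼)
O(J) = 1/(8*J) (O(J) = -(-1)/(8*J) = 1/(8*J))
1/((F + p(O(-4))) + 634348) = 1/((-274069 - 13/(4*(-4))) + 634348) = 1/((-274069 - 13*(-1)/(4*4)) + 634348) = 1/((-274069 - 26*(-1/32)) + 634348) = 1/((-274069 + 13/16) + 634348) = 1/(-4385091/16 + 634348) = 1/(5764477/16) = 16/5764477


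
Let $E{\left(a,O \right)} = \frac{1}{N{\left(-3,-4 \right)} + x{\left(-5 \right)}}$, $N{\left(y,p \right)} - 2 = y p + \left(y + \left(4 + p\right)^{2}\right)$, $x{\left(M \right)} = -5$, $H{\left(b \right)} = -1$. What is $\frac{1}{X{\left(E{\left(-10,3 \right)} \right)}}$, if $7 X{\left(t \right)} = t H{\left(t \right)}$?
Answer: $-42$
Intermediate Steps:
$N{\left(y,p \right)} = 2 + y + \left(4 + p\right)^{2} + p y$ ($N{\left(y,p \right)} = 2 + \left(y p + \left(y + \left(4 + p\right)^{2}\right)\right) = 2 + \left(p y + \left(y + \left(4 + p\right)^{2}\right)\right) = 2 + \left(y + \left(4 + p\right)^{2} + p y\right) = 2 + y + \left(4 + p\right)^{2} + p y$)
$E{\left(a,O \right)} = \frac{1}{6}$ ($E{\left(a,O \right)} = \frac{1}{\left(2 - 3 + \left(4 - 4\right)^{2} - -12\right) - 5} = \frac{1}{\left(2 - 3 + 0^{2} + 12\right) - 5} = \frac{1}{\left(2 - 3 + 0 + 12\right) - 5} = \frac{1}{11 - 5} = \frac{1}{6}$)
$X{\left(t \right)} = - \frac{t}{7}$ ($X{\left(t \right)} = \frac{t \left(-1\right)}{7} = \frac{\left(-1\right) t}{7} = - \frac{t}{7}$)
$\frac{1}{X{\left(E{\left(-10,3 \right)} \right)}} = \frac{1}{\left(- \frac{1}{7}\right) \frac{1}{6}} = \frac{1}{- \frac{1}{42}} = -42$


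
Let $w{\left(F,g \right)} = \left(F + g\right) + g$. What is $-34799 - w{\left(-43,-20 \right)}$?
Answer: $-34716$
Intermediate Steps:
$w{\left(F,g \right)} = F + 2 g$
$-34799 - w{\left(-43,-20 \right)} = -34799 - \left(-43 + 2 \left(-20\right)\right) = -34799 - \left(-43 - 40\right) = -34799 - -83 = -34799 + 83 = -34716$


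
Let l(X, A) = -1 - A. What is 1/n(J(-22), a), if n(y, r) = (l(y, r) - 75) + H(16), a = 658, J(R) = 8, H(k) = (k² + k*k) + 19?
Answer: -1/203 ≈ -0.0049261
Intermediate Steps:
H(k) = 19 + 2*k² (H(k) = (k² + k²) + 19 = 2*k² + 19 = 19 + 2*k²)
n(y, r) = 455 - r (n(y, r) = ((-1 - r) - 75) + (19 + 2*16²) = (-76 - r) + (19 + 2*256) = (-76 - r) + (19 + 512) = (-76 - r) + 531 = 455 - r)
1/n(J(-22), a) = 1/(455 - 1*658) = 1/(455 - 658) = 1/(-203) = -1/203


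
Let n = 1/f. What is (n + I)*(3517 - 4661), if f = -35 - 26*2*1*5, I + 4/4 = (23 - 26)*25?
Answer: 25649624/295 ≈ 86948.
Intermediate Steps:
I = -76 (I = -1 + (23 - 26)*25 = -1 - 3*25 = -1 - 75 = -76)
f = -295 (f = -35 - 52*5 = -35 - 26*10 = -35 - 260 = -295)
n = -1/295 (n = 1/(-295) = -1/295 ≈ -0.0033898)
(n + I)*(3517 - 4661) = (-1/295 - 76)*(3517 - 4661) = -22421/295*(-1144) = 25649624/295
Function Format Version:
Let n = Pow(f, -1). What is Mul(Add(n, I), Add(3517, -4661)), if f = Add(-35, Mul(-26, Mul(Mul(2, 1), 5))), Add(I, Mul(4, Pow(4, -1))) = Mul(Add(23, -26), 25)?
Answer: Rational(25649624, 295) ≈ 86948.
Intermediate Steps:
I = -76 (I = Add(-1, Mul(Add(23, -26), 25)) = Add(-1, Mul(-3, 25)) = Add(-1, -75) = -76)
f = -295 (f = Add(-35, Mul(-26, Mul(2, 5))) = Add(-35, Mul(-26, 10)) = Add(-35, -260) = -295)
n = Rational(-1, 295) (n = Pow(-295, -1) = Rational(-1, 295) ≈ -0.0033898)
Mul(Add(n, I), Add(3517, -4661)) = Mul(Add(Rational(-1, 295), -76), Add(3517, -4661)) = Mul(Rational(-22421, 295), -1144) = Rational(25649624, 295)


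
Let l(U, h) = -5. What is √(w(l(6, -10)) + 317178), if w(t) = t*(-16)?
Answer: √317258 ≈ 563.26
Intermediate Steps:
w(t) = -16*t
√(w(l(6, -10)) + 317178) = √(-16*(-5) + 317178) = √(80 + 317178) = √317258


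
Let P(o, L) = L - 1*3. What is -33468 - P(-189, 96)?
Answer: -33561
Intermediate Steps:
P(o, L) = -3 + L (P(o, L) = L - 3 = -3 + L)
-33468 - P(-189, 96) = -33468 - (-3 + 96) = -33468 - 1*93 = -33468 - 93 = -33561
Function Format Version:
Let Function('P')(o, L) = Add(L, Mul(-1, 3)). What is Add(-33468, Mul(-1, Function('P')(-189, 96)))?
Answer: -33561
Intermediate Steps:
Function('P')(o, L) = Add(-3, L) (Function('P')(o, L) = Add(L, -3) = Add(-3, L))
Add(-33468, Mul(-1, Function('P')(-189, 96))) = Add(-33468, Mul(-1, Add(-3, 96))) = Add(-33468, Mul(-1, 93)) = Add(-33468, -93) = -33561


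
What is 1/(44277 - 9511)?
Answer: 1/34766 ≈ 2.8764e-5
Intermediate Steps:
1/(44277 - 9511) = 1/34766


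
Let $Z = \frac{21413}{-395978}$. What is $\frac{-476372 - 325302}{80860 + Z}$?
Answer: $- \frac{317445267172}{32018759667} \approx -9.9144$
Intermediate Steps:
$Z = - \frac{21413}{395978}$ ($Z = 21413 \left(- \frac{1}{395978}\right) = - \frac{21413}{395978} \approx -0.054076$)
$\frac{-476372 - 325302}{80860 + Z} = \frac{-476372 - 325302}{80860 - \frac{21413}{395978}} = - \frac{801674}{\frac{32018759667}{395978}} = \left(-801674\right) \frac{395978}{32018759667} = - \frac{317445267172}{32018759667}$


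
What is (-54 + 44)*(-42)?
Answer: 420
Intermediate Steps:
(-54 + 44)*(-42) = -10*(-42) = 420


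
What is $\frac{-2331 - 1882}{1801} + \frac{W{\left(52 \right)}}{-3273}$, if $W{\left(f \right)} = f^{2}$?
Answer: $- \frac{18659053}{5894673} \approx -3.1654$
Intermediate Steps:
$\frac{-2331 - 1882}{1801} + \frac{W{\left(52 \right)}}{-3273} = \frac{-2331 - 1882}{1801} + \frac{52^{2}}{-3273} = \left(-4213\right) \frac{1}{1801} + 2704 \left(- \frac{1}{3273}\right) = - \frac{4213}{1801} - \frac{2704}{3273} = - \frac{18659053}{5894673}$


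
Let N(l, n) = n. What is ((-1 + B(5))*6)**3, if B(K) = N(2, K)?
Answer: 13824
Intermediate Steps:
B(K) = K
((-1 + B(5))*6)**3 = ((-1 + 5)*6)**3 = (4*6)**3 = 24**3 = 13824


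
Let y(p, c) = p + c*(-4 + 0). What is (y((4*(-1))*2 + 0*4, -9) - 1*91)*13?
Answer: -819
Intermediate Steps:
y(p, c) = p - 4*c (y(p, c) = p + c*(-4) = p - 4*c)
(y((4*(-1))*2 + 0*4, -9) - 1*91)*13 = ((((4*(-1))*2 + 0*4) - 4*(-9)) - 1*91)*13 = (((-4*2 + 0) + 36) - 91)*13 = (((-8 + 0) + 36) - 91)*13 = ((-8 + 36) - 91)*13 = (28 - 91)*13 = -63*13 = -819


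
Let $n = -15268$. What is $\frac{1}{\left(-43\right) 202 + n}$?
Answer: $- \frac{1}{23954} \approx -4.1747 \cdot 10^{-5}$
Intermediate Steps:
$\frac{1}{\left(-43\right) 202 + n} = \frac{1}{\left(-43\right) 202 - 15268} = \frac{1}{-8686 - 15268} = \frac{1}{-23954} = - \frac{1}{23954}$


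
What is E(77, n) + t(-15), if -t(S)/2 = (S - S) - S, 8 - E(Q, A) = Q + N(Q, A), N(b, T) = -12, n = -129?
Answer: -87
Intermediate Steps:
E(Q, A) = 20 - Q (E(Q, A) = 8 - (Q - 12) = 8 - (-12 + Q) = 8 + (12 - Q) = 20 - Q)
t(S) = 2*S (t(S) = -2*((S - S) - S) = -2*(0 - S) = -(-2)*S = 2*S)
E(77, n) + t(-15) = (20 - 1*77) + 2*(-15) = (20 - 77) - 30 = -57 - 30 = -87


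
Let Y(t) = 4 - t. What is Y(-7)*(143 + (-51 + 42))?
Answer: 1474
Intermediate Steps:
Y(-7)*(143 + (-51 + 42)) = (4 - 1*(-7))*(143 + (-51 + 42)) = (4 + 7)*(143 - 9) = 11*134 = 1474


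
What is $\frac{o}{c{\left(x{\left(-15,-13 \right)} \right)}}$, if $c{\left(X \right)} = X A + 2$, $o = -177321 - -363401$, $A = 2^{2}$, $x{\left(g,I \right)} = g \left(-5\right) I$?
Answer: $- \frac{93040}{1949} \approx -47.737$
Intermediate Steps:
$x{\left(g,I \right)} = - 5 I g$ ($x{\left(g,I \right)} = - 5 g I = - 5 I g$)
$A = 4$
$o = 186080$ ($o = -177321 + 363401 = 186080$)
$c{\left(X \right)} = 2 + 4 X$ ($c{\left(X \right)} = X 4 + 2 = 4 X + 2 = 2 + 4 X$)
$\frac{o}{c{\left(x{\left(-15,-13 \right)} \right)}} = \frac{186080}{2 + 4 \left(\left(-5\right) \left(-13\right) \left(-15\right)\right)} = \frac{186080}{2 + 4 \left(-975\right)} = \frac{186080}{2 - 3900} = \frac{186080}{-3898} = 186080 \left(- \frac{1}{3898}\right) = - \frac{93040}{1949}$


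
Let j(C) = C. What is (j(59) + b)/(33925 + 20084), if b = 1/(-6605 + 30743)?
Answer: 1424143/1303669242 ≈ 0.0010924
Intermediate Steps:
b = 1/24138 ≈ 4.1428e-5
(j(59) + b)/(33925 + 20084) = (59 + 1/24138)/(33925 + 20084) = (1424143/24138)/54009 = (1424143/24138)*(1/54009) = 1424143/1303669242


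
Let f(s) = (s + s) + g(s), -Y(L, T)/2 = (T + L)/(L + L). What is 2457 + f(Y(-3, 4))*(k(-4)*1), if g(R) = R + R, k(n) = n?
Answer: 7355/3 ≈ 2451.7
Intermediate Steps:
g(R) = 2*R
Y(L, T) = -(L + T)/L (Y(L, T) = -2*(T + L)/(L + L) = -2*(L + T)/(2*L) = -2*(L + T)*1/(2*L) = -(L + T)/L)
f(s) = 4*s (f(s) = (s + s) + 2*s = 2*s + 2*s = 4*s)
2457 + f(Y(-3, 4))*(k(-4)*1) = 2457 + (4*((-1*(-3) - 1*4)/(-3)))*(-4*1) = 2457 + (4*(-(3 - 4)/3))*(-4) = 2457 + (4*(-⅓*(-1)))*(-4) = 2457 + (4*(⅓))*(-4) = 2457 + (4/3)*(-4) = 2457 - 16/3 = 7355/3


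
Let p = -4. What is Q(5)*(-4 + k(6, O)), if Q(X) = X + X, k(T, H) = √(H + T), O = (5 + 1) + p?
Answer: -40 + 20*√2 ≈ -11.716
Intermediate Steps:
O = 2 (O = (5 + 1) - 4 = 6 - 4 = 2)
Q(X) = 2*X
Q(5)*(-4 + k(6, O)) = (2*5)*(-4 + √(2 + 6)) = 10*(-4 + √8) = 10*(-4 + 2*√2) = -40 + 20*√2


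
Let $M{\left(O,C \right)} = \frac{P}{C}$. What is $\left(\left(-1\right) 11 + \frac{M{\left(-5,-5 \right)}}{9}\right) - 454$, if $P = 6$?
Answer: $- \frac{6977}{15} \approx -465.13$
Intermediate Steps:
$M{\left(O,C \right)} = \frac{6}{C}$
$\left(\left(-1\right) 11 + \frac{M{\left(-5,-5 \right)}}{9}\right) - 454 = \left(\left(-1\right) 11 + \frac{6 \frac{1}{-5}}{9}\right) - 454 = \left(-11 + 6 \left(- \frac{1}{5}\right) \frac{1}{9}\right) - 454 = \left(-11 - \frac{2}{15}\right) - 454 = - \frac{167}{15} - 454 = - \frac{6977}{15}$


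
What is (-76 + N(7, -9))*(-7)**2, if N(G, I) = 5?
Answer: -3479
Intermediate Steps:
(-76 + N(7, -9))*(-7)**2 = (-76 + 5)*(-7)**2 = -71*49 = -3479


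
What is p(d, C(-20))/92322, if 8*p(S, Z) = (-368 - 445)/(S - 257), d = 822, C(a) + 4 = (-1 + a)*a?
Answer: -271/139098480 ≈ -1.9483e-6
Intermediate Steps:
C(a) = -4 + a*(-1 + a) (C(a) = -4 + (-1 + a)*a = -4 + a*(-1 + a))
p(S, Z) = -813/(8*(-257 + S)) (p(S, Z) = ((-368 - 445)/(S - 257))/8 = (-813/(-257 + S))/8 = -813/(8*(-257 + S)))
p(d, C(-20))/92322 = -813/(-2056 + 8*822)/92322 = -813/(-2056 + 6576)*(1/92322) = -813/4520*(1/92322) = -813*1/4520*(1/92322) = -813/4520*1/92322 = -271/139098480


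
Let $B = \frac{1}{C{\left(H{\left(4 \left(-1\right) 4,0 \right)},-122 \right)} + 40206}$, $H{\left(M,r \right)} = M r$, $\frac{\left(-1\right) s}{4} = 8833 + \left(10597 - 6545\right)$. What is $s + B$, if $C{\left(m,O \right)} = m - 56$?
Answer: $- \frac{2069330999}{40150} \approx -51540.0$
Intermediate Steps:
$s = -51540$ ($s = - 4 \left(8833 + \left(10597 - 6545\right)\right) = - 4 \left(8833 + 4052\right) = \left(-4\right) 12885 = -51540$)
$C{\left(m,O \right)} = -56 + m$
$B = \frac{1}{40150}$ ($B = \frac{1}{\left(-56 + 4 \left(-1\right) 4 \cdot 0\right) + 40206} = \frac{1}{\left(-56 + \left(-4\right) 4 \cdot 0\right) + 40206} = \frac{1}{\left(-56 - 0\right) + 40206} = \frac{1}{\left(-56 + 0\right) + 40206} = \frac{1}{-56 + 40206} = \frac{1}{40150} \approx 2.4907 \cdot 10^{-5}$)
$s + B = -51540 + \frac{1}{40150} = - \frac{2069330999}{40150}$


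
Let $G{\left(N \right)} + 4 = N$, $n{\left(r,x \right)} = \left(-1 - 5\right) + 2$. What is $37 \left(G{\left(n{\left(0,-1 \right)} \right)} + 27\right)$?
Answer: $703$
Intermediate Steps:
$n{\left(r,x \right)} = -4$ ($n{\left(r,x \right)} = -6 + 2 = -4$)
$G{\left(N \right)} = -4 + N$
$37 \left(G{\left(n{\left(0,-1 \right)} \right)} + 27\right) = 37 \left(\left(-4 - 4\right) + 27\right) = 37 \left(-8 + 27\right) = 37 \cdot 19 = 703$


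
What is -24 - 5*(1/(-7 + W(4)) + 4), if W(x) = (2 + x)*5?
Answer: -1017/23 ≈ -44.217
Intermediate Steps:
W(x) = 10 + 5*x
-24 - 5*(1/(-7 + W(4)) + 4) = -24 - 5*(1/(-7 + (10 + 5*4)) + 4) = -24 - 5*(1/(-7 + (10 + 20)) + 4) = -24 - 5*(1/(-7 + 30) + 4) = -24 - 5*(1/23 + 4) = -24 - 5*93/23 = -24 - 465/23 = -1017/23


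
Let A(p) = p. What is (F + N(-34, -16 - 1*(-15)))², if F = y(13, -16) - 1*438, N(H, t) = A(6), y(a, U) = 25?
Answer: 165649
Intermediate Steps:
N(H, t) = 6
F = -413 (F = 25 - 1*438 = 25 - 438 = -413)
(F + N(-34, -16 - 1*(-15)))² = (-413 + 6)² = (-407)² = 165649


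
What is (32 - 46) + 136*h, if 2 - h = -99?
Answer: 13722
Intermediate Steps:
h = 101 (h = 2 - 1*(-99) = 2 + 99 = 101)
(32 - 46) + 136*h = (32 - 46) + 136*101 = -14 + 13736 = 13722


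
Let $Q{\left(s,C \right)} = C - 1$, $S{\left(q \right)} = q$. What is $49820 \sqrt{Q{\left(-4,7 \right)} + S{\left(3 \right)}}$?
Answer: $149460$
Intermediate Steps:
$Q{\left(s,C \right)} = -1 + C$
$49820 \sqrt{Q{\left(-4,7 \right)} + S{\left(3 \right)}} = 49820 \sqrt{\left(-1 + 7\right) + 3} = 49820 \sqrt{6 + 3} = 49820 \sqrt{9} = 49820 \cdot 3 = 149460$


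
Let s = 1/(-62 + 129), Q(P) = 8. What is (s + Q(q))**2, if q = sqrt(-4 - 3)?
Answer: 288369/4489 ≈ 64.239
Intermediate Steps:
q = I*sqrt(7) (q = sqrt(-7) = I*sqrt(7) ≈ 2.6458*I)
s = 1/67 ≈ 0.014925
(s + Q(q))**2 = (1/67 + 8)**2 = (537/67)**2 = 288369/4489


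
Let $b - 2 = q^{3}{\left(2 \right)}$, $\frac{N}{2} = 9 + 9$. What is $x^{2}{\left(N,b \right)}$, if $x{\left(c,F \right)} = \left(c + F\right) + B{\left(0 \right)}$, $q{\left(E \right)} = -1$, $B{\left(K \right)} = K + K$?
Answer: $1369$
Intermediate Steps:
$B{\left(K \right)} = 2 K$
$N = 36$ ($N = 2 \left(9 + 9\right) = 2 \cdot 18 = 36$)
$b = 1$ ($b = 2 + \left(-1\right)^{3} = 2 - 1 = 1$)
$x{\left(c,F \right)} = F + c$ ($x{\left(c,F \right)} = \left(c + F\right) + 2 \cdot 0 = \left(F + c\right) + 0 = F + c$)
$x^{2}{\left(N,b \right)} = \left(1 + 36\right)^{2} = 37^{2} = 1369$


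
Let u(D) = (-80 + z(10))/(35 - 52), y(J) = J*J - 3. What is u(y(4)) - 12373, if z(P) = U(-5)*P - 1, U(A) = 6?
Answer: -210320/17 ≈ -12372.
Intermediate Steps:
y(J) = -3 + J² (y(J) = J² - 3 = -3 + J²)
z(P) = -1 + 6*P (z(P) = 6*P - 1 = -1 + 6*P)
u(D) = 21/17 (u(D) = (-80 + (-1 + 6*10))/(35 - 52) = (-80 + (-1 + 60))/(-17) = (-80 + 59)*(-1/17) = -21*(-1/17) = 21/17)
u(y(4)) - 12373 = 21/17 - 12373 = -210320/17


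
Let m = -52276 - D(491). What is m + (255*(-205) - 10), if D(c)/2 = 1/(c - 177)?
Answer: -16416078/157 ≈ -1.0456e+5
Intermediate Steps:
D(c) = 2/(-177 + c) (D(c) = 2/(c - 177) = 2/(-177 + c))
m = -8207333/157 (m = -52276 - 2/(-177 + 491) = -52276 - 2/314 = -52276 - 1*1/157 = -52276 - 1/157 = -8207333/157 ≈ -52276.)
m + (255*(-205) - 10) = -8207333/157 + (255*(-205) - 10) = -8207333/157 + (-52275 - 10) = -8207333/157 - 52285 = -16416078/157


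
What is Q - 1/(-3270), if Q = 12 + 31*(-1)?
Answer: -62129/3270 ≈ -19.000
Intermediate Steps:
Q = -19 (Q = 12 - 31 = -19)
Q - 1/(-3270) = -19 - 1/(-3270) = -19 - 1*(-1/3270) = -19 + 1/3270 = -62129/3270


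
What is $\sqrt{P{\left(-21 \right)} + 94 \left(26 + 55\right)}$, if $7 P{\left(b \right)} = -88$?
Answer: $\frac{\sqrt{372470}}{7} \approx 87.186$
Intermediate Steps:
$P{\left(b \right)} = - \frac{88}{7}$ ($P{\left(b \right)} = \frac{1}{7} \left(-88\right) = - \frac{88}{7}$)
$\sqrt{P{\left(-21 \right)} + 94 \left(26 + 55\right)} = \sqrt{- \frac{88}{7} + 94 \left(26 + 55\right)} = \sqrt{- \frac{88}{7} + 94 \cdot 81} = \sqrt{- \frac{88}{7} + 7614} = \sqrt{\frac{53210}{7}} = \frac{\sqrt{372470}}{7}$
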